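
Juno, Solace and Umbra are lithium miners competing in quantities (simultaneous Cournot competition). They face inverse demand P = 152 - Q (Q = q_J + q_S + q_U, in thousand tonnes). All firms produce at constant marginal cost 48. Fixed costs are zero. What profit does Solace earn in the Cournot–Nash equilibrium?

A representative firm's profit is π_i = q_i(152 - Q) - 48q_i.
Setting ∂π_i/∂q_i = 0 with rivals' quantities fixed: 104 - 2q_i - Σ_{j≠i} q_j = 0.
With identical firms every q_j equals q_i, so Σ_{j≠i} q_j = 2q_i and 104 = 4q_i, giving q_i = 26.
Price P = 152 - 78 = 74.
Solace's profit: (74 - 48)·26 = 676.

676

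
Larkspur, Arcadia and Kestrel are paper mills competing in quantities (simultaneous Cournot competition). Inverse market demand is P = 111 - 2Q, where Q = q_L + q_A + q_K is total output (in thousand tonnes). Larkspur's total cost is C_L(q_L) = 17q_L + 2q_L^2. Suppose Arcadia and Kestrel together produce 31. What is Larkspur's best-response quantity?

4

With rivals' combined output fixed at 31, Larkspur's profit is π_L = (111 - 2·31 - 2q_L)q_L - (17q_L + 2q_L²) = (49 - 2q_L)q_L - (17q_L + 2q_L²).
∂π_L/∂q_L = 32 - 8q_L = 0, so q_L = 4.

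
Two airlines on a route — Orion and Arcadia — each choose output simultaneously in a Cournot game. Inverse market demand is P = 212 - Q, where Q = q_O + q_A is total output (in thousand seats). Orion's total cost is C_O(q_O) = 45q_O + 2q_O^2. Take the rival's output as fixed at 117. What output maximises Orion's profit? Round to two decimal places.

8.33

With the rival's output fixed at 117, Orion's profit is π_O = (212 - 117 - q_O)q_O - (45q_O + 2q_O²) = (95 - q_O)q_O - (45q_O + 2q_O²).
∂π_O/∂q_O = 50 - 6q_O = 0, so q_O = 25/3.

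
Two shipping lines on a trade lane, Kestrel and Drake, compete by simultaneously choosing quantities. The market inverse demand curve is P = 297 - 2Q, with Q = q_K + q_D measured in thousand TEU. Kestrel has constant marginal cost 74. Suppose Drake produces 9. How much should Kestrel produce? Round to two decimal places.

With the rival's output fixed at 9, Kestrel's profit is π_K = (297 - 2·9 - 2q_K)q_K - (74q_K) = (279 - 2q_K)q_K - (74q_K).
∂π_K/∂q_K = 205 - 4q_K = 0, so q_K = 205/4.

51.25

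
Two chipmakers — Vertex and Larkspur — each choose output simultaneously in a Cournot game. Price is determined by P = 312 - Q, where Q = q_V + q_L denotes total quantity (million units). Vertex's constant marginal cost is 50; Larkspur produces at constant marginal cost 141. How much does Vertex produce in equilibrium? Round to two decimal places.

Vertex's profit: π_V = (312 - Q)q_V - (50q_V). Setting ∂π_V/∂q_V = 0: 262 - 2q_V - (q_L) = 0.
Larkspur's profit: π_L = (312 - Q)q_L - (141q_L). Setting ∂π_L/∂q_L = 0: 171 - 2q_L - (q_V) = 0.
Rearranging gives the reaction functions q_V = (262 - q_L)/2 and q_L = (171 - q_V)/2.
Solving the pair: q_V = 353/3, q_L = 80/3.

117.67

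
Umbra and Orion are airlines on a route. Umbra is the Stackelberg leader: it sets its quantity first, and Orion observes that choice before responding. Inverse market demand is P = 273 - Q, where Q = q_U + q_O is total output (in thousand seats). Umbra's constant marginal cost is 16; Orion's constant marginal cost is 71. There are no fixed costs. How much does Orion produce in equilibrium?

23

The follower Orion best-responds to any q_U: π_O = (273 - Q)q_O - 71q_O.
Setting the follower's marginal profit to zero, 202 - q_U - 2q_O = 0, i.e. q_O = (202 - q_U)/2.
Umbra substitutes q_O(q_U) into its own profit: π_U = q_U(273 - q_U - (202 - q_U)/2) - 16q_U = (172 - (1/2)q_U)q_U - 16q_U.
Leader FOC: 156 - q_U = 0, so q_U = 156.
Then q_O = (202 - 156)/2 = 23.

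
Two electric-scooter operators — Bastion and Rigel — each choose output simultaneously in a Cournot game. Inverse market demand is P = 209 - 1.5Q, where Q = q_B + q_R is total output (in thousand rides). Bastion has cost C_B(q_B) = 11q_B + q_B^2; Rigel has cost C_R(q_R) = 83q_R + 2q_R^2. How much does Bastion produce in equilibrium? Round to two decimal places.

Bastion's profit: π_B = (209 - 1.5Q)q_B - (11q_B + q_B²). Setting ∂π_B/∂q_B = 0: 198 - 5q_B - (3/2)(q_R) = 0.
Rigel's first-order condition: 126 - 7q_R - (3/2)(q_B) = 0.
Rearranging gives the reaction functions q_B = (198 - (3/2)q_R)/5 and q_R = (126 - (3/2)q_B)/7.
Solving the pair: q_B = 36.5496, q_R = 1332/131.

36.55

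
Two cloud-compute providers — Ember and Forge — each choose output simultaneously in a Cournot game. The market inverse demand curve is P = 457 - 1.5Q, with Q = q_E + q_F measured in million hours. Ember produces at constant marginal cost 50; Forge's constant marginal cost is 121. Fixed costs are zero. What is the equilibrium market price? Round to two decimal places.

Ember's profit: π_E = (457 - 1.5Q)q_E - (50q_E). Setting ∂π_E/∂q_E = 0: 407 - 3q_E - (3/2)(q_F) = 0.
Forge's first-order condition: 336 - 3q_F - (3/2)(q_E) = 0.
Rearranging gives the reaction functions q_E = (407 - (3/2)q_F)/3 and q_F = (336 - (3/2)q_E)/3.
Solving the pair: q_E = 956/9, q_F = 530/9.
Total output Q = 1486/9, so price P = 457 - (3/2)·(1486/9) = 628/3.

209.33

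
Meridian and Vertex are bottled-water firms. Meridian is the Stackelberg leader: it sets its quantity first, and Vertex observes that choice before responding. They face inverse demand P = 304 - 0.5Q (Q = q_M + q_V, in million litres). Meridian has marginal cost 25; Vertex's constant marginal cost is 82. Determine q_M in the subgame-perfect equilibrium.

Solve by backward induction. Given q_M, the follower Vertex maximises π_V = (304 - (1/2)q_M - (1/2)q_V)q_V - 82q_V.
Follower FOC: 222 - (1/2)q_M - q_V = 0, so q_V(q_M) = (222 - (1/2)q_M).
Meridian substitutes q_V(q_M) into its own profit: π_M = q_M(304 - (1/2)q_M - (222 - (1/2)q_M)/2) - 25q_M = (193 - (1/4)q_M)q_M - 25q_M.
The leader's first-order condition 168 - (1/2)q_M = 0 yields q_M = 336.
Then q_V = (222 - (1/2)·336) = 54.

336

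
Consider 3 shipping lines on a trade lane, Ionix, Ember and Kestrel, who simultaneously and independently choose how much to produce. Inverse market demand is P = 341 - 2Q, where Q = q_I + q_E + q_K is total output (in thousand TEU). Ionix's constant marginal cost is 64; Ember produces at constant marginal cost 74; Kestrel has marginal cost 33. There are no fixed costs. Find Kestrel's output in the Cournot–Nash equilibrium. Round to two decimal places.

Ionix's profit: π_I = (341 - 2Q)q_I - (64q_I). Setting ∂π_I/∂q_I = 0: 277 - 4q_I - 2(q_E + q_K) = 0.
Ember's first-order condition: 267 - 4q_E - 2(q_I + q_K) = 0.
Kestrel's profit: π_K = (341 - 2Q)q_K - (33q_K). Setting ∂π_K/∂q_K = 0: 308 - 4q_K - 2(q_I + q_E) = 0.
Summing all 3 equations gives 852 − 8Q = 0, hence Q = 213/2.
Back-substituting: q_I = (277 − 213)/2 = 32, q_E = (267 − 213)/2 = 27, q_K = (308 − 213)/2 = 95/2.

47.50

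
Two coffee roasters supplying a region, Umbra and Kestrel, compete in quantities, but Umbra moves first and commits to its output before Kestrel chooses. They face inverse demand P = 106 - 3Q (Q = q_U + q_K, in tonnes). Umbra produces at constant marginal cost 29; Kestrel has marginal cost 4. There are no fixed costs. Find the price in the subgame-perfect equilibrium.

The follower Kestrel best-responds to any q_U: π_K = (106 - 3Q)q_K - 4q_K.
∂π_K/∂q_K = 102 - 3q_U - 6q_K = 0 gives the reaction function q_K = (102 - 3q_U)/6.
Umbra substitutes q_K(q_U) into its own profit: π_U = q_U(106 - 3q_U - (102 - 3q_U)/2) - 29q_U = (55 - (3/2)q_U)q_U - 29q_U.
Maximising: ∂π_U/∂q_U = 26 - 3q_U = 0, giving q_U = 26/3.
Then q_K = (102 - 3·(26/3))/6 = 38/3.
Total output Q = 64/3, so price P = 106 - 3·(64/3) = 42.

42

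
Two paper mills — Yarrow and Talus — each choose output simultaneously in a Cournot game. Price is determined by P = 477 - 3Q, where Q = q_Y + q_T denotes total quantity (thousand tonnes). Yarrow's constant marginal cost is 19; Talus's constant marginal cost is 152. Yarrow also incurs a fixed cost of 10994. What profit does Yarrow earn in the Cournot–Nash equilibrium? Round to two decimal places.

Yarrow's profit: π_Y = (477 - 3Q)q_Y - (19q_Y). Setting ∂π_Y/∂q_Y = 0: 458 - 6q_Y - 3(q_T) = 0.
Talus's first-order condition: 325 - 6q_T - 3(q_Y) = 0.
Best responses: q_Y = (458 - 3q_T)/6, q_T = (325 - 3q_Y)/6.
Solving the pair: q_Y = 197/3, q_T = 64/3.
Price P = 477 - 3·87 = 216.
Yarrow's profit: (216 - 19)·(197/3) - 10994 = 1942.3333.

1942.33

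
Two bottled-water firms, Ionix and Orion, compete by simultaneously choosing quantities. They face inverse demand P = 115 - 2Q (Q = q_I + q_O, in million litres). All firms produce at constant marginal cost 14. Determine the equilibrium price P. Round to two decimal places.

47.67

A representative firm's profit is π_i = q_i(115 - 2Q) - 14q_i.
First-order condition (treating rivals' output as given): 101 - 4q_i - 2q_j = 0.
By symmetry each firm produces the same amount; substituting q_j = q_i yields q_i = 101/6.
Total output Q = 101/3, so price P = 115 - 2·(101/3) = 143/3.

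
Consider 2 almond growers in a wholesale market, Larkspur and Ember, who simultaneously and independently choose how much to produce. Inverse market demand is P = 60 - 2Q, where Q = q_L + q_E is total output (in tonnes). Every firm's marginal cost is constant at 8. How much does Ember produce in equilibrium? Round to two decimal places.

8.67

A representative firm's profit is π_i = q_i(60 - 2Q) - 8q_i.
Setting ∂π_i/∂q_i = 0 with rivals' quantities fixed: 52 - 4q_i - 2q_j = 0.
By symmetry each firm produces the same amount; substituting q_j = q_i yields q_i = 52/6 = 26/3.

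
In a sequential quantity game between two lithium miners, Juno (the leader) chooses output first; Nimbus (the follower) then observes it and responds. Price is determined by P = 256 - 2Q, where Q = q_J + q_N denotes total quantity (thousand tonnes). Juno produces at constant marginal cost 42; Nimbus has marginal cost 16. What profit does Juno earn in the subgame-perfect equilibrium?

2209

Solve by backward induction. Given q_J, the follower Nimbus maximises π_N = (256 - 2q_J - 2q_N)q_N - 16q_N.
Follower FOC: 240 - 2q_J - 4q_N = 0, so q_N(q_J) = (240 - 2q_J)/4.
The leader anticipates this reaction. Substituting into P = 256 - 2Q gives P = 136 - q_J, so π_J = (136 - q_J)q_J - 42q_J.
Leader FOC: 94 - 2q_J = 0, so q_J = 47.
Then q_N = (240 - 2·47)/4 = 73/2.
Price P = 256 - 2·(167/2) = 89.
Juno's profit: (89 - 42)·47 = 2209.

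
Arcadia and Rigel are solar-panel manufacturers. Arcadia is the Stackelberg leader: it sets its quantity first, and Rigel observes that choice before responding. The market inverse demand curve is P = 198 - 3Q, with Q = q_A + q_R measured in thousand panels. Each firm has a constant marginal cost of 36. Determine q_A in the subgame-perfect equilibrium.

27

The follower Rigel best-responds to any q_A: π_R = (198 - 3Q)q_R - 36q_R.
Setting the follower's marginal profit to zero, 162 - 3q_A - 6q_R = 0, i.e. q_R = (162 - 3q_A)/6.
The leader anticipates this reaction. Substituting into P = 198 - 3Q gives P = 117 - (3/2)q_A, so π_A = (117 - (3/2)q_A)q_A - 36q_A.
Leader FOC: 81 - 3q_A = 0, so q_A = 27.
Then q_R = (162 - 3·27)/6 = 27/2.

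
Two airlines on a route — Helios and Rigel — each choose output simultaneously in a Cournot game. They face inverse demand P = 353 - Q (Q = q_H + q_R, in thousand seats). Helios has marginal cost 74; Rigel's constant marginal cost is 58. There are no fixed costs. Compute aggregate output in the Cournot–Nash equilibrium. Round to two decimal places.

Helios's profit: π_H = (353 - Q)q_H - (74q_H). Setting ∂π_H/∂q_H = 0: 279 - 2q_H - (q_R) = 0.
Rigel's first-order condition: 295 - 2q_R - (q_H) = 0.
Best responses: q_H = (279 - q_R)/2, q_R = (295 - q_H)/2.
Substituting one into the other gives q_H = 263/3 and q_R = 311/3.
Total output Q = 263/3 + 311/3 = 574/3.

191.33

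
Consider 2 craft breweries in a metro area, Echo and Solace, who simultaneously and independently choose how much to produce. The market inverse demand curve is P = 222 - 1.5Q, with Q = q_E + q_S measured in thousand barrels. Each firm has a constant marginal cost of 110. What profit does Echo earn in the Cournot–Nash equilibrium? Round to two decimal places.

929.19

Each firm earns π_i = (222 - 1.5Q)q_i - 110q_i.
Setting ∂π_i/∂q_i = 0 with rivals' quantities fixed: 112 - 3q_i - (3/2)q_j = 0.
By symmetry each firm produces the same amount; substituting q_j = q_i yields q_i = 112/(9/2) = 224/9.
Price P = 222 - (3/2)·(448/9) = 442/3.
Echo's profit: (442/3 - 110)·(224/9) = 929.1852.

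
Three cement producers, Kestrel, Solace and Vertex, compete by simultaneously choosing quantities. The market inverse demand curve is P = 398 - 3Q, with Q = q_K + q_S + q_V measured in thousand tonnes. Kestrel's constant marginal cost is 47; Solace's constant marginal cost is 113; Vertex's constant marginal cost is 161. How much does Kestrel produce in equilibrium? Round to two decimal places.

44.25

Kestrel's profit: π_K = (398 - 3Q)q_K - (47q_K). Setting ∂π_K/∂q_K = 0: 351 - 6q_K - 3(q_S + q_V) = 0.
Solace's profit: π_S = (398 - 3Q)q_S - (113q_S). Setting ∂π_S/∂q_S = 0: 285 - 6q_S - 3(q_K + q_V) = 0.
Vertex's profit: π_V = (398 - 3Q)q_V - (161q_V). Setting ∂π_V/∂q_V = 0: 237 - 6q_V - 3(q_K + q_S) = 0.
Adding the 3 first-order conditions: 873 − 12Q = 0, so Q = 291/4.
Back-substituting: q_K = (351 − 873/4)/3 = 177/4, q_S = (285 − 873/4)/3 = 89/4, q_V = (237 − 873/4)/3 = 25/4.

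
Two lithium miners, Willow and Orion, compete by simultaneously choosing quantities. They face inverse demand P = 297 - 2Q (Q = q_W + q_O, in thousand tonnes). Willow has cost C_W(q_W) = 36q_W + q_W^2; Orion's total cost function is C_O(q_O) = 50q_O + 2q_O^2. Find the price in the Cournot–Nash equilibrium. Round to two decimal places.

180.91

Willow's profit: π_W = (297 - 2Q)q_W - (36q_W + q_W²). Setting ∂π_W/∂q_W = 0: 261 - 6q_W - 2(q_O) = 0.
Orion's profit: π_O = (297 - 2Q)q_O - (50q_O + 2q_O²). Setting ∂π_O/∂q_O = 0: 247 - 8q_O - 2(q_W) = 0.
Best responses: q_W = (261 - 2q_O)/6, q_O = (247 - 2q_W)/8.
Solving the pair: q_W = 797/22, q_O = 240/11.
Total output Q = 1277/22, so price P = 297 - 2·(1277/22) = 1990/11.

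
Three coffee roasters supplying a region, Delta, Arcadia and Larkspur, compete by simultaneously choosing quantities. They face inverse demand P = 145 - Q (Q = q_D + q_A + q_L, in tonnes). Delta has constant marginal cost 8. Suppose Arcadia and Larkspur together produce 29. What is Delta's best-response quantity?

54

With rivals' combined output fixed at 29, Delta's profit is π_D = (145 - 29 - q_D)q_D - (8q_D) = (116 - q_D)q_D - (8q_D).
∂π_D/∂q_D = 108 - 2q_D = 0, so q_D = 54.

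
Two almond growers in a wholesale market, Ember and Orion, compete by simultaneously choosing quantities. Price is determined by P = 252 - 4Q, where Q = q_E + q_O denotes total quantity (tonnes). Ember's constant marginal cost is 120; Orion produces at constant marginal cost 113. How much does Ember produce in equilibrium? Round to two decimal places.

Ember's profit: π_E = (252 - 4Q)q_E - (120q_E). Setting ∂π_E/∂q_E = 0: 132 - 8q_E - 4(q_O) = 0.
Orion's profit: π_O = (252 - 4Q)q_O - (113q_O). Setting ∂π_O/∂q_O = 0: 139 - 8q_O - 4(q_E) = 0.
Rearranging gives the reaction functions q_E = (132 - 4q_O)/8 and q_O = (139 - 4q_E)/8.
Substituting one into the other gives q_E = 125/12 and q_O = 73/6.

10.42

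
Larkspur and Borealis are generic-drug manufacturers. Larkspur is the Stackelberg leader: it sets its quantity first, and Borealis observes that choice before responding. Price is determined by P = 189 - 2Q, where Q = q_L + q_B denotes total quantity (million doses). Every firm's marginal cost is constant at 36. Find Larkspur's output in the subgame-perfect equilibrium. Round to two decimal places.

38.25

The follower Borealis best-responds to any q_L: π_B = (189 - 2Q)q_B - 36q_B.
Follower FOC: 153 - 2q_L - 4q_B = 0, so q_B(q_L) = (153 - 2q_L)/4.
The leader anticipates this reaction. Substituting into P = 189 - 2Q gives P = 225/2 - q_L, so π_L = (225/2 - q_L)q_L - 36q_L.
The leader's first-order condition 153/2 - 2q_L = 0 yields q_L = 153/4.
Then q_B = (153 - 2·(153/4))/4 = 153/8.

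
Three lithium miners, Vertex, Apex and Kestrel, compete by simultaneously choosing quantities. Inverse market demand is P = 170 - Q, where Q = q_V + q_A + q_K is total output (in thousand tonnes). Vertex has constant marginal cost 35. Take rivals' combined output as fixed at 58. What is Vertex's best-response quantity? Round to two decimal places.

With rivals' combined output fixed at 58, Vertex's profit is π_V = (170 - 58 - q_V)q_V - (35q_V) = (112 - q_V)q_V - (35q_V).
∂π_V/∂q_V = 77 - 2q_V = 0, so q_V = 77/2.

38.50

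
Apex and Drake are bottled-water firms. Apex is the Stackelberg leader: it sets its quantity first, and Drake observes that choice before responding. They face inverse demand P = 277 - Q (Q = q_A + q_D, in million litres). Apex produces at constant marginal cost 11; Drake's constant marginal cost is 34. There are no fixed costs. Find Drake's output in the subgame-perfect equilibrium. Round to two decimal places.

Solve by backward induction. Given q_A, the follower Drake maximises π_D = (277 - q_A - q_D)q_D - 34q_D.
Setting the follower's marginal profit to zero, 243 - q_A - 2q_D = 0, i.e. q_D = (243 - q_A)/2.
The leader anticipates this reaction. Substituting into P = 277 - Q gives P = 311/2 - (1/2)q_A, so π_A = (311/2 - (1/2)q_A)q_A - 11q_A.
Leader FOC: 289/2 - q_A = 0, so q_A = 289/2.
Then q_D = (243 - 289/2)/2 = 197/4.

49.25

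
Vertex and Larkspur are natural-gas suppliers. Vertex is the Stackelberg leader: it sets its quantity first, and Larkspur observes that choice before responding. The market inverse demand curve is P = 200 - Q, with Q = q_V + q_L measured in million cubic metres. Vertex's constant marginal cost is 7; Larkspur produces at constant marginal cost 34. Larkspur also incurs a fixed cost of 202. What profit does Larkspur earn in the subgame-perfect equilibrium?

582

The follower Larkspur best-responds to any q_V: π_L = (200 - Q)q_L - 34q_L.
∂π_L/∂q_L = 166 - q_V - 2q_L = 0 gives the reaction function q_L = (166 - q_V)/2.
Vertex substitutes q_L(q_V) into its own profit: π_V = q_V(200 - q_V - (166 - q_V)/2) - 7q_V = (117 - (1/2)q_V)q_V - 7q_V.
The leader's first-order condition 110 - q_V = 0 yields q_V = 110.
Then q_L = (166 - 110)/2 = 28.
Price P = 200 - 138 = 62.
Larkspur's profit: (62 - 34)·28 - 202 = 582.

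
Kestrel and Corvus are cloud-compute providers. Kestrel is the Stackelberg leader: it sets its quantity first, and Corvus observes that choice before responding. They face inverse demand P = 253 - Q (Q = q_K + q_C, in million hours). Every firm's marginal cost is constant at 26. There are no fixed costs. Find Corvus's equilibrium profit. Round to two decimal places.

3220.56

The follower Corvus best-responds to any q_K: π_C = (253 - Q)q_C - 26q_C.
∂π_C/∂q_C = 227 - q_K - 2q_C = 0 gives the reaction function q_C = (227 - q_K)/2.
Kestrel substitutes q_C(q_K) into its own profit: π_K = q_K(253 - q_K - (227 - q_K)/2) - 26q_K = (279/2 - (1/2)q_K)q_K - 26q_K.
Maximising: ∂π_K/∂q_K = 227/2 - q_K = 0, giving q_K = 227/2.
Then q_C = (227 - 227/2)/2 = 227/4.
Price P = 253 - 681/4 = 331/4.
Corvus's profit: (331/4 - 26)·(227/4) = 3220.5625.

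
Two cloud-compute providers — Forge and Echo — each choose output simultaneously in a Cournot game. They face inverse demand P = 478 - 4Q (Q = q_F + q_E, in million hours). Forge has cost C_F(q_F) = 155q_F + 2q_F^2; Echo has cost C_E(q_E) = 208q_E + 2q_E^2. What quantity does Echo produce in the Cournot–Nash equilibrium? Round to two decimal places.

15.22

Forge's profit: π_F = (478 - 4Q)q_F - (155q_F + 2q_F²). Setting ∂π_F/∂q_F = 0: 323 - 12q_F - 4(q_E) = 0.
Echo's profit: π_E = (478 - 4Q)q_E - (208q_E + 2q_E²). Setting ∂π_E/∂q_E = 0: 270 - 12q_E - 4(q_F) = 0.
Rearranging gives the reaction functions q_F = (323 - 4q_E)/12 and q_E = (270 - 4q_F)/12.
Substituting one into the other gives q_F = 699/32 and q_E = 487/32.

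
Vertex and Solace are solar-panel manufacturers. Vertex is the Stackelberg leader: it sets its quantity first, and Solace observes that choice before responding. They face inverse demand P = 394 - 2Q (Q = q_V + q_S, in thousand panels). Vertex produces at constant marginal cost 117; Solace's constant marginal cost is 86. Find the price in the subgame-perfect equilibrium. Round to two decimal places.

178.50

The follower Solace best-responds to any q_V: π_S = (394 - 2Q)q_S - 86q_S.
Follower FOC: 308 - 2q_V - 4q_S = 0, so q_S(q_V) = (308 - 2q_V)/4.
The leader anticipates this reaction. Substituting into P = 394 - 2Q gives P = 240 - q_V, so π_V = (240 - q_V)q_V - 117q_V.
Leader FOC: 123 - 2q_V = 0, so q_V = 123/2.
Then q_S = (308 - 2·(123/2))/4 = 185/4.
Total output Q = 431/4, so price P = 394 - 2·(431/4) = 357/2.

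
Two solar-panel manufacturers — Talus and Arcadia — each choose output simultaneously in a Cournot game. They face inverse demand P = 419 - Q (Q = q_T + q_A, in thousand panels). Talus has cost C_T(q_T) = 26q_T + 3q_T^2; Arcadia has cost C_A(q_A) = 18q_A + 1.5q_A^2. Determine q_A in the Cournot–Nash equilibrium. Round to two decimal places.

72.18

Talus's profit: π_T = (419 - Q)q_T - (26q_T + 3q_T²). Setting ∂π_T/∂q_T = 0: 393 - 8q_T - (q_A) = 0.
Arcadia's first-order condition: 401 - 5q_A - (q_T) = 0.
Rearranging gives the reaction functions q_T = (393 - q_A)/8 and q_A = (401 - q_T)/5.
Substituting one into the other gives q_T = 1564/39 and q_A = 72.1795.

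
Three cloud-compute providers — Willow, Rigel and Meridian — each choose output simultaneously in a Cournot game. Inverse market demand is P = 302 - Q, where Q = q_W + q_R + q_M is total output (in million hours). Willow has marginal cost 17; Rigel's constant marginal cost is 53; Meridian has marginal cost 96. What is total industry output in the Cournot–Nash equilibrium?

Willow's profit: π_W = (302 - Q)q_W - (17q_W). Setting ∂π_W/∂q_W = 0: 285 - 2q_W - (q_R + q_M) = 0.
Rigel's first-order condition: 249 - 2q_R - (q_W + q_M) = 0.
Meridian's profit: π_M = (302 - Q)q_M - (96q_M). Setting ∂π_M/∂q_M = 0: 206 - 2q_M - (q_W + q_R) = 0.
Adding the 3 conditions: 740 − 2Q − 2Q = 0, i.e. Q = 185.
Back-substituting: q_W = (285 − 185) = 100, q_R = (249 − 185) = 64, q_M = (206 − 185) = 21.
Total output Q = 100 + 64 + 21 = 185.

185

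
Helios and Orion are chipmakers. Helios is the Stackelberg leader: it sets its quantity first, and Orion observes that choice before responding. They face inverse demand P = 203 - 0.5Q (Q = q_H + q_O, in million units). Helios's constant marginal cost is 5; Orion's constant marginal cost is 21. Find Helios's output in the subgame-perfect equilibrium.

The follower Orion best-responds to any q_H: π_O = (203 - 0.5Q)q_O - 21q_O.
Setting the follower's marginal profit to zero, 182 - (1/2)q_H - q_O = 0, i.e. q_O = (182 - (1/2)q_H).
The leader anticipates this reaction. Substituting into P = 203 - 0.5Q gives P = 112 - (1/4)q_H, so π_H = (112 - (1/4)q_H)q_H - 5q_H.
Leader FOC: 107 - (1/2)q_H = 0, so q_H = 214.
Then q_O = (182 - (1/2)·214) = 75.

214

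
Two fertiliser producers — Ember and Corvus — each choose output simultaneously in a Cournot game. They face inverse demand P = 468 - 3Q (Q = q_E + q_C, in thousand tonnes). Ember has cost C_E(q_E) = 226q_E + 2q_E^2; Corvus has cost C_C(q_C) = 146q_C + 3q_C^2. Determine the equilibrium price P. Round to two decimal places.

348.22

Ember's profit: π_E = (468 - 3Q)q_E - (226q_E + 2q_E²). Setting ∂π_E/∂q_E = 0: 242 - 10q_E - 3(q_C) = 0.
Corvus's first-order condition: 322 - 12q_C - 3(q_E) = 0.
Best responses: q_E = (242 - 3q_C)/10, q_C = (322 - 3q_E)/12.
Substituting one into the other gives q_E = 646/37 and q_C = 22.4685.
Total output Q = 39.9279, so price P = 468 - 3·39.9279 = 348.2162.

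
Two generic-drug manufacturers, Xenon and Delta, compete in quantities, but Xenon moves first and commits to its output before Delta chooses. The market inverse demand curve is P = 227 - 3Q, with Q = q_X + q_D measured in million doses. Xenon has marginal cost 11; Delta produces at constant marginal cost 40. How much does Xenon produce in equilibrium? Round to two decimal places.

Solve by backward induction. Given q_X, the follower Delta maximises π_D = (227 - 3q_X - 3q_D)q_D - 40q_D.
∂π_D/∂q_D = 187 - 3q_X - 6q_D = 0 gives the reaction function q_D = (187 - 3q_X)/6.
Xenon substitutes q_D(q_X) into its own profit: π_X = q_X(227 - 3q_X - (187 - 3q_X)/2) - 11q_X = (267/2 - (3/2)q_X)q_X - 11q_X.
Maximising: ∂π_X/∂q_X = 245/2 - 3q_X = 0, giving q_X = 245/6.
Then q_D = (187 - 3·(245/6))/6 = 43/4.

40.83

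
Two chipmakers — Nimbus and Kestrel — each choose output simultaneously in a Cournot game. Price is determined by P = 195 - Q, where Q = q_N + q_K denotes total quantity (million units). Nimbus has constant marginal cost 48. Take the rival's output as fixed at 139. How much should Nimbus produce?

4

With the rival's output fixed at 139, Nimbus's profit is π_N = (195 - 139 - q_N)q_N - (48q_N) = (56 - q_N)q_N - (48q_N).
∂π_N/∂q_N = 8 - 2q_N = 0, so q_N = 4.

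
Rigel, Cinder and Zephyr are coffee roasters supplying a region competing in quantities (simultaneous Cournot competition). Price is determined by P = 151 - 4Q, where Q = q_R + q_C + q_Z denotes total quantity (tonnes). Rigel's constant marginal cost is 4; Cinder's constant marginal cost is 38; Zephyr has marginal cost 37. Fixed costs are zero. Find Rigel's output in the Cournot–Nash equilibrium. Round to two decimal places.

13.38

Rigel's profit: π_R = (151 - 4Q)q_R - (4q_R). Setting ∂π_R/∂q_R = 0: 147 - 8q_R - 4(q_C + q_Z) = 0.
Cinder's profit: π_C = (151 - 4Q)q_C - (38q_C). Setting ∂π_C/∂q_C = 0: 113 - 8q_C - 4(q_R + q_Z) = 0.
Zephyr's first-order condition: 114 - 8q_Z - 4(q_R + q_C) = 0.
Adding the 3 conditions: 374 − 8Q − 8Q = 0, i.e. Q = 187/8.
Back-substituting: q_R = (147 − 187/2)/4 = 107/8, q_C = (113 − 187/2)/4 = 39/8, q_Z = (114 − 187/2)/4 = 41/8.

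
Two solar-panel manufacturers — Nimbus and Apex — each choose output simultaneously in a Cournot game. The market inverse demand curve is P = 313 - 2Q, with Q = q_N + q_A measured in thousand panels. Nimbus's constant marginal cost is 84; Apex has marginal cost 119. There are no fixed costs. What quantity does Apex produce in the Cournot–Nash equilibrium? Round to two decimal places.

Nimbus's profit: π_N = (313 - 2Q)q_N - (84q_N). Setting ∂π_N/∂q_N = 0: 229 - 4q_N - 2(q_A) = 0.
Apex's profit: π_A = (313 - 2Q)q_A - (119q_A). Setting ∂π_A/∂q_A = 0: 194 - 4q_A - 2(q_N) = 0.
Best responses: q_N = (229 - 2q_A)/4, q_A = (194 - 2q_N)/4.
Solving the pair: q_N = 44, q_A = 53/2.

26.50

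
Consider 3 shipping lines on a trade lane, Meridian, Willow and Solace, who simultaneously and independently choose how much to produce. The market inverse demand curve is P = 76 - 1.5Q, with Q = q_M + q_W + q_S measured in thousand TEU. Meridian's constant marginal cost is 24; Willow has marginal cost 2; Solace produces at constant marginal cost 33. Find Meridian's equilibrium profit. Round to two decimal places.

63.38

Meridian's profit: π_M = (76 - 1.5Q)q_M - (24q_M). Setting ∂π_M/∂q_M = 0: 52 - 3q_M - (3/2)(q_W + q_S) = 0.
Willow's profit: π_W = (76 - 1.5Q)q_W - (2q_W). Setting ∂π_W/∂q_W = 0: 74 - 3q_W - (3/2)(q_M + q_S) = 0.
Solace's first-order condition: 43 - 3q_S - (3/2)(q_M + q_W) = 0.
Adding the 3 conditions: 169 − 3Q − 3Q = 0, i.e. Q = 169/6.
Back-substituting: q_M = (52 − 169/4)/(3/2) = 13/2, q_W = (74 − 169/4)/(3/2) = 127/6, q_S = (43 − 169/4)/(3/2) = 1/2.
Price P = 76 - (3/2)·(169/6) = 135/4.
Meridian's profit: (135/4 - 24)·(13/2) = 507/8.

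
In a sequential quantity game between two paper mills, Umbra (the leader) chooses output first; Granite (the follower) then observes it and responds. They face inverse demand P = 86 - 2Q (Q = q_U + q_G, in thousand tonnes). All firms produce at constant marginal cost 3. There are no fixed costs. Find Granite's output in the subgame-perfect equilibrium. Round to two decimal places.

Solve by backward induction. Given q_U, the follower Granite maximises π_G = (86 - 2q_U - 2q_G)q_G - 3q_G.
Setting the follower's marginal profit to zero, 83 - 2q_U - 4q_G = 0, i.e. q_G = (83 - 2q_U)/4.
The leader anticipates this reaction. Substituting into P = 86 - 2Q gives P = 89/2 - q_U, so π_U = (89/2 - q_U)q_U - 3q_U.
The leader's first-order condition 83/2 - 2q_U = 0 yields q_U = 83/4.
Then q_G = (83 - 2·(83/4))/4 = 83/8.

10.38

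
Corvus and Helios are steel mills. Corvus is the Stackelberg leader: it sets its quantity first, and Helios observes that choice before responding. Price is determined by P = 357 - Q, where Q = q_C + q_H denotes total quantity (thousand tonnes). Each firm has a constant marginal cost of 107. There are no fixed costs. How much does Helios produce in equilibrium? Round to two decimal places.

Solve by backward induction. Given q_C, the follower Helios maximises π_H = (357 - q_C - q_H)q_H - 107q_H.
Follower FOC: 250 - q_C - 2q_H = 0, so q_H(q_C) = (250 - q_C)/2.
Corvus substitutes q_H(q_C) into its own profit: π_C = q_C(357 - q_C - (250 - q_C)/2) - 107q_C = (232 - (1/2)q_C)q_C - 107q_C.
Maximising: ∂π_C/∂q_C = 125 - q_C = 0, giving q_C = 125.
Then q_H = (250 - 125)/2 = 125/2.

62.50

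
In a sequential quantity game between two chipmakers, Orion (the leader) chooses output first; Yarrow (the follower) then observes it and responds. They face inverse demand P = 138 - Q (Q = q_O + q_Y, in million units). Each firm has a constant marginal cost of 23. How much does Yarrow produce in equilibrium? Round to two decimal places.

28.75

Solve by backward induction. Given q_O, the follower Yarrow maximises π_Y = (138 - q_O - q_Y)q_Y - 23q_Y.
∂π_Y/∂q_Y = 115 - q_O - 2q_Y = 0 gives the reaction function q_Y = (115 - q_O)/2.
Orion substitutes q_Y(q_O) into its own profit: π_O = q_O(138 - q_O - (115 - q_O)/2) - 23q_O = (161/2 - (1/2)q_O)q_O - 23q_O.
The leader's first-order condition 115/2 - q_O = 0 yields q_O = 115/2.
Then q_Y = (115 - 115/2)/2 = 115/4.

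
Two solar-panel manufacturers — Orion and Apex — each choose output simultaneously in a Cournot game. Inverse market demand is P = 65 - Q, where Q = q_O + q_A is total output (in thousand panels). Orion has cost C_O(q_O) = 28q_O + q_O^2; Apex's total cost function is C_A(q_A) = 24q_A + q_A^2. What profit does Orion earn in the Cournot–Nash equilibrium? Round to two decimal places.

Orion's profit: π_O = (65 - Q)q_O - (28q_O + q_O²). Setting ∂π_O/∂q_O = 0: 37 - 4q_O - (q_A) = 0.
Apex's profit: π_A = (65 - Q)q_A - (24q_A + q_A²). Setting ∂π_A/∂q_A = 0: 41 - 4q_A - (q_O) = 0.
Best responses: q_O = (37 - q_A)/4, q_A = (41 - q_O)/4.
Solving the pair: q_O = 107/15, q_A = 127/15.
Price P = 65 - 78/5 = 247/5.
Orion's profit: (247/5)·(107/15) - 28·(107/15) - (107/15)² = 101.7689.

101.77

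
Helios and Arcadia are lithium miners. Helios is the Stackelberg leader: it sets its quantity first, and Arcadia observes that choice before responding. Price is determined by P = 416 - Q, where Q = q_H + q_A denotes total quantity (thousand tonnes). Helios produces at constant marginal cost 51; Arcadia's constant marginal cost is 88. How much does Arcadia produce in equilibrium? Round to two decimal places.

63.50

The follower Arcadia best-responds to any q_H: π_A = (416 - Q)q_A - 88q_A.
Follower FOC: 328 - q_H - 2q_A = 0, so q_A(q_H) = (328 - q_H)/2.
The leader anticipates this reaction. Substituting into P = 416 - Q gives P = 252 - (1/2)q_H, so π_H = (252 - (1/2)q_H)q_H - 51q_H.
The leader's first-order condition 201 - q_H = 0 yields q_H = 201.
Then q_A = (328 - 201)/2 = 127/2.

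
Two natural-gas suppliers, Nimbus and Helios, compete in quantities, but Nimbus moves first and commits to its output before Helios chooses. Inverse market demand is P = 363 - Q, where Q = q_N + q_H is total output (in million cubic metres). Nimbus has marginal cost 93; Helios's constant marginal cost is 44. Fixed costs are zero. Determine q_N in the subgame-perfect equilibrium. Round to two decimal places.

110.50

Solve by backward induction. Given q_N, the follower Helios maximises π_H = (363 - q_N - q_H)q_H - 44q_H.
Setting the follower's marginal profit to zero, 319 - q_N - 2q_H = 0, i.e. q_H = (319 - q_N)/2.
Nimbus substitutes q_H(q_N) into its own profit: π_N = q_N(363 - q_N - (319 - q_N)/2) - 93q_N = (407/2 - (1/2)q_N)q_N - 93q_N.
Maximising: ∂π_N/∂q_N = 221/2 - q_N = 0, giving q_N = 221/2.
Then q_H = (319 - 221/2)/2 = 417/4.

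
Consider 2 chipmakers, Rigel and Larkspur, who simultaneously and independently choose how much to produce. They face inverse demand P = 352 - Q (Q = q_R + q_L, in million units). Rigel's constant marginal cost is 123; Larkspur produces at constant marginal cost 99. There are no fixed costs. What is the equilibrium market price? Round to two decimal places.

Rigel's profit: π_R = (352 - Q)q_R - (123q_R). Setting ∂π_R/∂q_R = 0: 229 - 2q_R - (q_L) = 0.
Larkspur's first-order condition: 253 - 2q_L - (q_R) = 0.
Rearranging gives the reaction functions q_R = (229 - q_L)/2 and q_L = (253 - q_R)/2.
Solving the pair: q_R = 205/3, q_L = 277/3.
Total output Q = 482/3, so price P = 352 - 482/3 = 574/3.

191.33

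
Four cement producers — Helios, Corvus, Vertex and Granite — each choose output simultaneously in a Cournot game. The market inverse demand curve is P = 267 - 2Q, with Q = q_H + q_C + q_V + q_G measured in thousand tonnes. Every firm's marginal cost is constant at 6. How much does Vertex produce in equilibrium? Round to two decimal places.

26.10

Each firm earns π_i = (267 - 2Q)q_i - 6q_i.
First-order condition (treating rivals' output as given): 261 - 4q_i - 2·Σ_{j≠i} q_j = 0.
By symmetry each firm produces the same amount; substituting Σ_{j≠i} q_j = 3q_i yields q_i = 261/10.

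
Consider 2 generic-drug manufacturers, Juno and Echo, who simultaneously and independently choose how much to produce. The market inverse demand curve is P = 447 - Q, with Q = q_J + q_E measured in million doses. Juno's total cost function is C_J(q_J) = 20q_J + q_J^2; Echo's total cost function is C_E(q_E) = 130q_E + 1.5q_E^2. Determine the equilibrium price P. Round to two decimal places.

307.05

Juno's profit: π_J = (447 - Q)q_J - (20q_J + q_J²). Setting ∂π_J/∂q_J = 0: 427 - 4q_J - (q_E) = 0.
Echo's profit: π_E = (447 - Q)q_E - (130q_E + (3/2)q_E²). Setting ∂π_E/∂q_E = 0: 317 - 5q_E - (q_J) = 0.
Rearranging gives the reaction functions q_J = (427 - q_E)/4 and q_E = (317 - q_J)/5.
Solving the pair: q_J = 1818/19, q_E = 841/19.
Total output Q = 139.9474, so price P = 447 - 139.9474 = 307.0526.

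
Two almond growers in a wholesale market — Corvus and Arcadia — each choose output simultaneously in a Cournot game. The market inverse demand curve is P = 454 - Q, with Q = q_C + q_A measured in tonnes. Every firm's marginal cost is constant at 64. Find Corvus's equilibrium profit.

A representative firm's profit is π_i = q_i(454 - Q) - 64q_i.
First-order condition (treating rivals' output as given): 390 - 2q_i - q_j = 0.
With identical firms every q_j equals q_i, so q_j = q_i and 390 = 3q_i, giving q_i = 130.
Price P = 454 - 260 = 194.
Corvus's profit: (194 - 64)·130 = 16900.

16900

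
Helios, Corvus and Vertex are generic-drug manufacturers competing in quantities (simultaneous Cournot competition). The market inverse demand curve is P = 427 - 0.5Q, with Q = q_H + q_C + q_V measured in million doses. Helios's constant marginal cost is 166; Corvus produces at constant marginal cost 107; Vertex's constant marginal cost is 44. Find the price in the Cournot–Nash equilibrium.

Helios's profit: π_H = (427 - 0.5Q)q_H - (166q_H). Setting ∂π_H/∂q_H = 0: 261 - q_H - (1/2)(q_C + q_V) = 0.
Corvus's first-order condition: 320 - q_C - (1/2)(q_H + q_V) = 0.
Vertex's profit: π_V = (427 - 0.5Q)q_V - (44q_V). Setting ∂π_V/∂q_V = 0: 383 - q_V - (1/2)(q_H + q_C) = 0.
Adding the 3 conditions: 964 − Q − Q = 0, i.e. Q = 482.
Back-substituting: q_H = (261 − 241)/(1/2) = 40, q_C = (320 − 241)/(1/2) = 158, q_V = (383 − 241)/(1/2) = 284.
Total output Q = 482, so price P = 427 - (1/2)·482 = 186.

186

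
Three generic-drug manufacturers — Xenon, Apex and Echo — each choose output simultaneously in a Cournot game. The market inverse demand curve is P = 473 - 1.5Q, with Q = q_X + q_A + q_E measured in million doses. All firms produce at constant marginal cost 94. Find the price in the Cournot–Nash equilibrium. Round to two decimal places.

Each firm earns π_i = (473 - 1.5Q)q_i - 94q_i.
Setting ∂π_i/∂q_i = 0 with rivals' quantities fixed: 379 - 3q_i - (3/2)·Σ_{j≠i} q_j = 0.
With identical firms every q_j equals q_i, so Σ_{j≠i} q_j = 2q_i and 379 = 6q_i, giving q_i = 379/6.
Total output Q = 379/2, so price P = 473 - (3/2)·(379/2) = 755/4.

188.75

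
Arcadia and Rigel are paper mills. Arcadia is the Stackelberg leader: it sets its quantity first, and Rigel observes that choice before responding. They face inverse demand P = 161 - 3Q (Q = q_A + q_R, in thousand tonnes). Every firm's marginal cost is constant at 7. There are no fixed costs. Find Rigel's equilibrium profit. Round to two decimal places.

494.08

The follower Rigel best-responds to any q_A: π_R = (161 - 3Q)q_R - 7q_R.
Setting the follower's marginal profit to zero, 154 - 3q_A - 6q_R = 0, i.e. q_R = (154 - 3q_A)/6.
Arcadia substitutes q_R(q_A) into its own profit: π_A = q_A(161 - 3q_A - (154 - 3q_A)/2) - 7q_A = (84 - (3/2)q_A)q_A - 7q_A.
The leader's first-order condition 77 - 3q_A = 0 yields q_A = 77/3.
Then q_R = (154 - 3·(77/3))/6 = 77/6.
Price P = 161 - 3·(77/2) = 91/2.
Rigel's profit: (91/2 - 7)·(77/6) = 494.0833.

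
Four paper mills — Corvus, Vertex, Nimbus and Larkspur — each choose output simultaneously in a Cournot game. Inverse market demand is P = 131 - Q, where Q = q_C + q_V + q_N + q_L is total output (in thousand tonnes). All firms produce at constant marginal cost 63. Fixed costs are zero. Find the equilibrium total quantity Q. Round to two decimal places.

A representative firm's profit is π_i = q_i(131 - Q) - 63q_i.
First-order condition (treating rivals' output as given): 68 - 2q_i - Σ_{j≠i} q_j = 0.
By symmetry each firm produces the same amount; substituting Σ_{j≠i} q_j = 3q_i yields q_i = 68/5.
Total output Q = 68/5 + 68/5 + 68/5 + 68/5 = 272/5.

54.40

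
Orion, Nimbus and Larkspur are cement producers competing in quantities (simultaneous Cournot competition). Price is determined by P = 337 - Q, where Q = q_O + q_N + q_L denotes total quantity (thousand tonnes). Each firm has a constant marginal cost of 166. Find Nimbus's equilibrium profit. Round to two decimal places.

A representative firm's profit is π_i = q_i(337 - Q) - 166q_i.
First-order condition (treating rivals' output as given): 171 - 2q_i - Σ_{j≠i} q_j = 0.
With identical firms every q_j equals q_i, so Σ_{j≠i} q_j = 2q_i and 171 = 4q_i, giving q_i = 171/4.
Price P = 337 - 513/4 = 835/4.
Nimbus's profit: (835/4 - 166)·(171/4) = 1827.5625.

1827.56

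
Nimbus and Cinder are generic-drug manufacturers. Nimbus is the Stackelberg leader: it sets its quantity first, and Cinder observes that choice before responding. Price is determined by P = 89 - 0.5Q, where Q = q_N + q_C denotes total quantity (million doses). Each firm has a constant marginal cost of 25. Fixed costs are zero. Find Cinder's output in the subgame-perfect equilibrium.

Solve by backward induction. Given q_N, the follower Cinder maximises π_C = (89 - (1/2)q_N - (1/2)q_C)q_C - 25q_C.
∂π_C/∂q_C = 64 - (1/2)q_N - q_C = 0 gives the reaction function q_C = (64 - (1/2)q_N).
Nimbus substitutes q_C(q_N) into its own profit: π_N = q_N(89 - (1/2)q_N - (64 - (1/2)q_N)/2) - 25q_N = (57 - (1/4)q_N)q_N - 25q_N.
Maximising: ∂π_N/∂q_N = 32 - (1/2)q_N = 0, giving q_N = 64.
Then q_C = (64 - (1/2)·64) = 32.

32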